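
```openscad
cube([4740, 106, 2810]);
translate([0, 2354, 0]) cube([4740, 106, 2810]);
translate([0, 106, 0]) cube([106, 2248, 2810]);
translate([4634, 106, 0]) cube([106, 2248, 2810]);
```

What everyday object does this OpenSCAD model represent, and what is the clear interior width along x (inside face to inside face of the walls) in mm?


A house (or room) frame. The interior width is 4528 mm.

Four 2810 mm walls enclosing a rectangle with no floor or roof — a room or house frame. Outside width is 4740 mm and wall thickness is 106 mm, so the interior width is 4740 − 2 × 106 = 4528 mm.


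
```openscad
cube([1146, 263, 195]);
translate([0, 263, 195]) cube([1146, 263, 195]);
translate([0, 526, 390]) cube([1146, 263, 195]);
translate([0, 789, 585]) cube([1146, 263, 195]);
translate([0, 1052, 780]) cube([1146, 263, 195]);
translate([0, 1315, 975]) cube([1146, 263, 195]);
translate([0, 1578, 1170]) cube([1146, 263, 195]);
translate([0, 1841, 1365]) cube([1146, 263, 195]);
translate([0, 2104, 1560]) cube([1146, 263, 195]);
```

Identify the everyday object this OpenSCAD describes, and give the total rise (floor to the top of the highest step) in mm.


A staircase. The total rise is 1755 mm.

9 identical blocks, each offset up and back from the previous — a staircase. Each step is 195 mm tall and there are 9 of them, so the total rise is 9 × 195 = 1755 mm.


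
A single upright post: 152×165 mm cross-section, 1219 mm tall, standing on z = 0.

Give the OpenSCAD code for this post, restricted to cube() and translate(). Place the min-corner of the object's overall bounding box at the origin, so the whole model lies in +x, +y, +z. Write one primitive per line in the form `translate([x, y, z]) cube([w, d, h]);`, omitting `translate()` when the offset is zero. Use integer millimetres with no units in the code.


cube([152, 165, 1219]);


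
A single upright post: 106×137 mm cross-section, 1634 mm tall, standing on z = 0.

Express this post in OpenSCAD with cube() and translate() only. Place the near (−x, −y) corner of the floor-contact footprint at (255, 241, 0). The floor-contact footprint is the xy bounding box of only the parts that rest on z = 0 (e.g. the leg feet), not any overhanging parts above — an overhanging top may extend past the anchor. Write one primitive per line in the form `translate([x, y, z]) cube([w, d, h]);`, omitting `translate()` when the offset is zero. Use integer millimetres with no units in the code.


translate([255, 241, 0]) cube([106, 137, 1634]);


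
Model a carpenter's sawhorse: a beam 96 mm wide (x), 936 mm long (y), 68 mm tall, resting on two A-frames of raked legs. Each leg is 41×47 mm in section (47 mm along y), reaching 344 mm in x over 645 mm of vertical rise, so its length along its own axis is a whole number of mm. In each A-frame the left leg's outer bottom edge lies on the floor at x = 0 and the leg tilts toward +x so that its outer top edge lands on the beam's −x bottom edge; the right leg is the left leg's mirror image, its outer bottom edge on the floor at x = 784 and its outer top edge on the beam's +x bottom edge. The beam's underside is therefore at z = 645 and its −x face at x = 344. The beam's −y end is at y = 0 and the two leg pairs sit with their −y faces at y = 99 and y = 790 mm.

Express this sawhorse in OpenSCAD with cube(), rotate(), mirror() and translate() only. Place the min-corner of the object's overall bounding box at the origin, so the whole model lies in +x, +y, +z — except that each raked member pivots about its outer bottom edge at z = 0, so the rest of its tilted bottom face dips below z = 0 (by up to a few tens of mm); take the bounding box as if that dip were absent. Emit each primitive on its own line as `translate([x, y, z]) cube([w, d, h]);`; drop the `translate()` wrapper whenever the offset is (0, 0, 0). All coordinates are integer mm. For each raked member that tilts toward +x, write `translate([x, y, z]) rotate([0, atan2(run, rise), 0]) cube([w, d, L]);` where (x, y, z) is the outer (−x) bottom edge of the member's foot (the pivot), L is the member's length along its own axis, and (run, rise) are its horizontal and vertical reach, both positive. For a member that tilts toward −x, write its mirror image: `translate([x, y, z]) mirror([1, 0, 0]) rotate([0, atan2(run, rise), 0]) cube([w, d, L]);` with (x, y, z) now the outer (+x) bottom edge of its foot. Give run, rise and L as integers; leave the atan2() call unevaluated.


translate([344, 0, 645]) cube([96, 936, 68]);
translate([0, 99, 0]) rotate([0, atan2(344, 645), 0]) cube([41, 47, 731]);
translate([784, 99, 0]) mirror([1, 0, 0]) rotate([0, atan2(344, 645), 0]) cube([41, 47, 731]);
translate([0, 790, 0]) rotate([0, atan2(344, 645), 0]) cube([41, 47, 731]);
translate([784, 790, 0]) mirror([1, 0, 0]) rotate([0, atan2(344, 645), 0]) cube([41, 47, 731]);


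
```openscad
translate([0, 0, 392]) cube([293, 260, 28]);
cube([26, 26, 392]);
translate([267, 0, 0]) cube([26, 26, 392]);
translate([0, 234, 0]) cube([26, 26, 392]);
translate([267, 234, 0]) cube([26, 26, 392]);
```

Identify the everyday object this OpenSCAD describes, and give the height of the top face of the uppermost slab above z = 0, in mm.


A stool. The seat height is 420 mm.

A 293×260×28 slab at z = 392 on four corner posts — a stool. The seat top is 392 + 28 = 420 mm.


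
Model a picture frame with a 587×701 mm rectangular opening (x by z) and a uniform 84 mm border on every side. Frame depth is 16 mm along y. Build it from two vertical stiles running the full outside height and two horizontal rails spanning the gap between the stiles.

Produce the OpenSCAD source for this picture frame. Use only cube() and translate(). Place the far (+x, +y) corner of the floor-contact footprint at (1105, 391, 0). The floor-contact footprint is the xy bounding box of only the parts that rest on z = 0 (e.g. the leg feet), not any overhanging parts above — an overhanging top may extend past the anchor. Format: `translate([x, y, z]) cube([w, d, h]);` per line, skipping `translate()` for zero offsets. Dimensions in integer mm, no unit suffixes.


translate([350, 375, 0]) cube([84, 16, 869]);
translate([1021, 375, 0]) cube([84, 16, 869]);
translate([434, 375, 0]) cube([587, 16, 84]);
translate([434, 375, 785]) cube([587, 16, 84]);


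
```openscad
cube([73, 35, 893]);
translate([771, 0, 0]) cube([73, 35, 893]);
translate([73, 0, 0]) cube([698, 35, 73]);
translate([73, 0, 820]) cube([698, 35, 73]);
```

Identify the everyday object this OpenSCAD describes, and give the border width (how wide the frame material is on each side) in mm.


A picture frame. The border width is 73 mm.

Four thin pieces enclosing a rectangular opening — a picture frame. The two full-height stiles are 893 mm tall; the top rail sits at z = 820 and is 73 mm tall, so the border above the opening is 893 − 820 = 73 mm, matching the stile x-width.


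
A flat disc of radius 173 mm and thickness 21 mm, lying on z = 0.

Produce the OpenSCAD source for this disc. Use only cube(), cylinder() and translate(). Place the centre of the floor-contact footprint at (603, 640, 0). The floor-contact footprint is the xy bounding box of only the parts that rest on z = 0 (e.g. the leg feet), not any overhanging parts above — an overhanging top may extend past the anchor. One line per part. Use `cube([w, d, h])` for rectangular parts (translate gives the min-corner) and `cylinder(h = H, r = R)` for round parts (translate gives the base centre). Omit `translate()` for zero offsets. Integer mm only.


translate([603, 640, 0]) cylinder(h = 21, r = 173);


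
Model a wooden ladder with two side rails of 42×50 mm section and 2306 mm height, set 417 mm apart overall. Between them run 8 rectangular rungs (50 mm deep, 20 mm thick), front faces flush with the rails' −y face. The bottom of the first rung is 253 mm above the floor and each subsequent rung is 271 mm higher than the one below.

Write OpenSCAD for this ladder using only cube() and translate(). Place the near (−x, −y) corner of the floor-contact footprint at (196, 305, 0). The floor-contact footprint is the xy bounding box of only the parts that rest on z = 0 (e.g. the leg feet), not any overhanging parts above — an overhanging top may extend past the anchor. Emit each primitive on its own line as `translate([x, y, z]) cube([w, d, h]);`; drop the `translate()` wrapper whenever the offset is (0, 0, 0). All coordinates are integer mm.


translate([196, 305, 0]) cube([42, 50, 2306]);
translate([571, 305, 0]) cube([42, 50, 2306]);
translate([238, 305, 253]) cube([333, 50, 20]);
translate([238, 305, 524]) cube([333, 50, 20]);
translate([238, 305, 795]) cube([333, 50, 20]);
translate([238, 305, 1066]) cube([333, 50, 20]);
translate([238, 305, 1337]) cube([333, 50, 20]);
translate([238, 305, 1608]) cube([333, 50, 20]);
translate([238, 305, 1879]) cube([333, 50, 20]);
translate([238, 305, 2150]) cube([333, 50, 20]);


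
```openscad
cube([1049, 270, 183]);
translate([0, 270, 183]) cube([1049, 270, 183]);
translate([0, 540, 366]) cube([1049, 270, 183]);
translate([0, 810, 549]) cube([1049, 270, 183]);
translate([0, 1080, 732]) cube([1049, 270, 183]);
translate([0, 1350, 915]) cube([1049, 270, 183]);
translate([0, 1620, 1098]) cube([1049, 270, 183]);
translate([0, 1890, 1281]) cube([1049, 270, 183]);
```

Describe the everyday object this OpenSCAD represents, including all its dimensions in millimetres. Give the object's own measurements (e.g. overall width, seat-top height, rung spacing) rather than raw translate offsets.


A straight staircase of 8 solid steps. Each step is 1049 mm wide (x), 270 mm deep (y, the going) and 183 mm tall (the rise). The first step rests on the floor; each subsequent step sits one going further in +y and one rise higher in +z, directly behind and above the previous step with no overlap.


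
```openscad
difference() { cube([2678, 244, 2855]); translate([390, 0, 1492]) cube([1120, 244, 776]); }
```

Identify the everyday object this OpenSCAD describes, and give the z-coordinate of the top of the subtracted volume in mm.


A wall with a window opening. The window head height is 2268 mm.

A wall with a rectangular opening subtracted — a window. Sill at z = 1492, opening 776 mm tall, so the head is at 1492 + 776 = 2268 mm.


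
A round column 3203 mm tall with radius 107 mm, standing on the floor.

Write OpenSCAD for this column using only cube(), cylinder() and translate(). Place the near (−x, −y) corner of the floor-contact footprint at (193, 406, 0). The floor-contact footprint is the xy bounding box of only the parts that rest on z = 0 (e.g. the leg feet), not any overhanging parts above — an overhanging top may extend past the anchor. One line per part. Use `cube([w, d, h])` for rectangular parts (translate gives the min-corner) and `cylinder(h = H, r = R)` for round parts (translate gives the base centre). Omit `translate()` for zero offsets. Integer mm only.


translate([300, 513, 0]) cylinder(h = 3203, r = 107);


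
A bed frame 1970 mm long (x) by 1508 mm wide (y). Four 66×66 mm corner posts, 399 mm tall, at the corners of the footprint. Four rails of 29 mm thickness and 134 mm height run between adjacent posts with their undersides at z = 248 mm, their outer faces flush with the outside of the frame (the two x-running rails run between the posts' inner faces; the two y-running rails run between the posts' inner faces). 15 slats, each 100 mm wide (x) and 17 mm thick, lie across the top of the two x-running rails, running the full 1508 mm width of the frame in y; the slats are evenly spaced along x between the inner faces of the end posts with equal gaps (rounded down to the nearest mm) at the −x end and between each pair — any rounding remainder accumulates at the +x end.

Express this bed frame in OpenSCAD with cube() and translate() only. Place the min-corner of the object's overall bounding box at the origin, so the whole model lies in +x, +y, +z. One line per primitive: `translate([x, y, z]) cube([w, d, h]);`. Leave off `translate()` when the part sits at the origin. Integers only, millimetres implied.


// slat z = rail_z + rail_h = 248 + 134 = 382
// slat gap = ⌊(1838 − 15·100) / 16⌋ = 21
cube([66, 66, 399]);
translate([0, 1442, 0]) cube([66, 66, 399]);
translate([1904, 0, 0]) cube([66, 66, 399]);
translate([1904, 1442, 0]) cube([66, 66, 399]);
translate([66, 0, 248]) cube([1838, 29, 134]);
translate([66, 1479, 248]) cube([1838, 29, 134]);
translate([0, 66, 248]) cube([29, 1376, 134]);
translate([1941, 66, 248]) cube([29, 1376, 134]);
translate([87, 0, 382]) cube([100, 1508, 17]);
translate([208, 0, 382]) cube([100, 1508, 17]);
translate([329, 0, 382]) cube([100, 1508, 17]);
translate([450, 0, 382]) cube([100, 1508, 17]);
translate([571, 0, 382]) cube([100, 1508, 17]);
translate([692, 0, 382]) cube([100, 1508, 17]);
translate([813, 0, 382]) cube([100, 1508, 17]);
translate([934, 0, 382]) cube([100, 1508, 17]);
translate([1055, 0, 382]) cube([100, 1508, 17]);
translate([1176, 0, 382]) cube([100, 1508, 17]);
translate([1297, 0, 382]) cube([100, 1508, 17]);
translate([1418, 0, 382]) cube([100, 1508, 17]);
translate([1539, 0, 382]) cube([100, 1508, 17]);
translate([1660, 0, 382]) cube([100, 1508, 17]);
translate([1781, 0, 382]) cube([100, 1508, 17]);


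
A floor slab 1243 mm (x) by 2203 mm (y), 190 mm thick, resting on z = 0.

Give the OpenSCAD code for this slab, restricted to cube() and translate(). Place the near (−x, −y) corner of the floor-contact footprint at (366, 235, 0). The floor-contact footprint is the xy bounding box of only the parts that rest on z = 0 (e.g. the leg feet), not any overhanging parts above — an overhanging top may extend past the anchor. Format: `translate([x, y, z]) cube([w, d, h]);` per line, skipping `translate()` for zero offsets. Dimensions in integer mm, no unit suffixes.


translate([366, 235, 0]) cube([1243, 2203, 190]);


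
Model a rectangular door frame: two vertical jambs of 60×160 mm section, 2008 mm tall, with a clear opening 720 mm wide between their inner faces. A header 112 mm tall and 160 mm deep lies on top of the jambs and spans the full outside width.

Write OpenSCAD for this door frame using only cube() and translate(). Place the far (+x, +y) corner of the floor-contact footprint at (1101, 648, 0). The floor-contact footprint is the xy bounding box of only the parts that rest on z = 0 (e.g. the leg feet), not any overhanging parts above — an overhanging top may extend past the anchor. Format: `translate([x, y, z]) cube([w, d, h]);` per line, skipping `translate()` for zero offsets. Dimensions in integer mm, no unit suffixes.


translate([261, 488, 0]) cube([60, 160, 2008]);
translate([1041, 488, 0]) cube([60, 160, 2008]);
translate([261, 488, 2008]) cube([840, 160, 112]);


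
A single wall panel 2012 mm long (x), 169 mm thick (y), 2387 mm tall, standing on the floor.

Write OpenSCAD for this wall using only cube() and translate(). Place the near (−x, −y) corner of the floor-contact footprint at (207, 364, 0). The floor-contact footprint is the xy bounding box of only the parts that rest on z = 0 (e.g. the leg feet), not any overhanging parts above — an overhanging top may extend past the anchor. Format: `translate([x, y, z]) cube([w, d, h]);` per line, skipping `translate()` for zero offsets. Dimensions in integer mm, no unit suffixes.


translate([207, 364, 0]) cube([2012, 169, 2387]);


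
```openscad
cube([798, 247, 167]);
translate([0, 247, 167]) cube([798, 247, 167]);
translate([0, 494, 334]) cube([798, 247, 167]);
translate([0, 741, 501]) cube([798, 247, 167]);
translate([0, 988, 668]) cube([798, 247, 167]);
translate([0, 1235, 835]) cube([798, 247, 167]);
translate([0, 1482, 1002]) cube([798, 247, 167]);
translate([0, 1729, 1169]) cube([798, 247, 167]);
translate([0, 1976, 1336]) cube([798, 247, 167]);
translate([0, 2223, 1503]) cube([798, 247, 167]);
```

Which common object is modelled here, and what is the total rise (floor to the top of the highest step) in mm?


A staircase. The total rise is 1670 mm.

10 identical blocks, each offset up and back from the previous — a staircase. Each step is 167 mm tall and there are 10 of them, so the total rise is 10 × 167 = 1670 mm.


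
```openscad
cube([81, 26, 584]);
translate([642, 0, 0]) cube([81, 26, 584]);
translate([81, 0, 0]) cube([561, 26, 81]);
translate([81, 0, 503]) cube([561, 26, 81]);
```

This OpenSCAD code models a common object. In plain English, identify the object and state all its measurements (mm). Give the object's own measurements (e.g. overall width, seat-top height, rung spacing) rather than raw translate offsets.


A rectangular picture frame lying in the x–z plane (depth along y). The opening is 561 mm wide (x) by 422 mm tall (z), surrounded by a border 81 mm wide on all four sides. The frame is 26 mm deep and is made of two full-height vertical stiles with two horizontal rails fitted between them.


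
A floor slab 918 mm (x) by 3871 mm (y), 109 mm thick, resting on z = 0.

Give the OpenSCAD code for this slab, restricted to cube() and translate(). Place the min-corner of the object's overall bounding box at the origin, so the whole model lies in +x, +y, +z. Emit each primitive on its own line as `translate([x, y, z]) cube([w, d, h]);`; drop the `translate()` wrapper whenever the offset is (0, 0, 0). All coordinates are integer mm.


cube([918, 3871, 109]);


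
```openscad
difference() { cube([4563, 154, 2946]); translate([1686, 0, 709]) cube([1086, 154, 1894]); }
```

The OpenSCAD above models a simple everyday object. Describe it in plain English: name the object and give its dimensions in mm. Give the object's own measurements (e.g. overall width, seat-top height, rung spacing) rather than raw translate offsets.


A wall 4563 mm long (x), 154 mm thick (y), 2946 mm tall, with a rectangular window opening cut through it. The opening is 1086 mm wide and 1894 mm tall; its sill is at z = 709 mm and its near (−x) edge is 1686 mm from the wall's −x end. The opening passes through the full wall thickness.


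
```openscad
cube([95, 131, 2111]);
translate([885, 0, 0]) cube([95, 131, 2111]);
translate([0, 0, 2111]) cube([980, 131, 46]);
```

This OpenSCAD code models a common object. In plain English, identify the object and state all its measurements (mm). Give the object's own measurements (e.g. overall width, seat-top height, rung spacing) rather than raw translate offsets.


A door frame. The clear opening is 790 mm wide and 2111 mm high. Two 95 mm wide jambs, 131 mm deep, stand either side of the opening from the floor to the top of the opening. A 46 mm thick head sits across the top of both jambs, spanning the full outside width of the frame.


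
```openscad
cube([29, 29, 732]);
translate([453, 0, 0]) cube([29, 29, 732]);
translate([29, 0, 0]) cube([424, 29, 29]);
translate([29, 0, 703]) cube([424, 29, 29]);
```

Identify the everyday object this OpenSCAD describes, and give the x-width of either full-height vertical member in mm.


A picture frame. The border width is 29 mm.

Four thin pieces enclosing a rectangular opening — a picture frame. The two full-height stiles are 732 mm tall; the top rail sits at z = 703 and is 29 mm tall, so the border above the opening is 732 − 703 = 29 mm, matching the stile x-width.


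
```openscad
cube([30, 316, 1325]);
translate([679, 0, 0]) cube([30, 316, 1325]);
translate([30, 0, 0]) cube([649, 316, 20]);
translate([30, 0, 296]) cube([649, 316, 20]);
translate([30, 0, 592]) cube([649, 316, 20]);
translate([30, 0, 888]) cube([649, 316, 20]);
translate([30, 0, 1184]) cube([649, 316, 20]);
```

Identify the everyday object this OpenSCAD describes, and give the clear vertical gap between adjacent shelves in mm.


A bookshelf. The clear shelf gap is 276 mm.

Two tall side panels with 5 horizontal boards between them — a bookshelf. The first two shelf undersides are at z = 0 and z = 296; with shelf thickness 20, the clear gap is 296 − 0 − 20 = 276 mm.


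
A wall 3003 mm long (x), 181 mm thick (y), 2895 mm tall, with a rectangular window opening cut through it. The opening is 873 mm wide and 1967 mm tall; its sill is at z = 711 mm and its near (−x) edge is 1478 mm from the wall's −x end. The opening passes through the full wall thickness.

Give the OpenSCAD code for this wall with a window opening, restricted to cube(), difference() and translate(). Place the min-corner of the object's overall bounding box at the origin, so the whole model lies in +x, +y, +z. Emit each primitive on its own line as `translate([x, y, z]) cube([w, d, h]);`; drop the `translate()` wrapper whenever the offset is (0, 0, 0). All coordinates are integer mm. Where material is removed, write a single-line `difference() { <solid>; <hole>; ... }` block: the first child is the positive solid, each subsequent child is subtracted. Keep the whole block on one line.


difference() { cube([3003, 181, 2895]); translate([1478, 0, 711]) cube([873, 181, 1967]); }


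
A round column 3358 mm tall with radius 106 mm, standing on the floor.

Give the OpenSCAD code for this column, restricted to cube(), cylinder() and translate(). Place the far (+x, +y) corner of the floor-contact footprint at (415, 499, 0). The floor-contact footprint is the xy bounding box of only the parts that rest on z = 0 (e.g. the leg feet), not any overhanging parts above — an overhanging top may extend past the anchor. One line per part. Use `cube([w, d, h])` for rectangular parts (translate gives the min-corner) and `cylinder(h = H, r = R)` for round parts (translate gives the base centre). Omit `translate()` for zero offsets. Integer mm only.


translate([309, 393, 0]) cylinder(h = 3358, r = 106);


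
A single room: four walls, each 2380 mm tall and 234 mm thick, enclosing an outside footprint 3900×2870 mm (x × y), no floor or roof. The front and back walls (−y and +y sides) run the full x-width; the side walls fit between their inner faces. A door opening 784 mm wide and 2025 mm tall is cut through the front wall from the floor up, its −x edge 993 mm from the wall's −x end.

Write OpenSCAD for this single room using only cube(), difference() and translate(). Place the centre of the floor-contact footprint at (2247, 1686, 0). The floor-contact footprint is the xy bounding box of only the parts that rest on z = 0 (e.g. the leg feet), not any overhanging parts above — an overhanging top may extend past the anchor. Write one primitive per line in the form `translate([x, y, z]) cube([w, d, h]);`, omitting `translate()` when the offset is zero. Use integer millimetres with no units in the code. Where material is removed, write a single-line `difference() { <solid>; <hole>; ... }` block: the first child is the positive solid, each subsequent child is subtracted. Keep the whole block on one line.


difference() { translate([297, 251, 0]) cube([3900, 234, 2380]); translate([1290, 251, 0]) cube([784, 234, 2025]); }
translate([297, 2887, 0]) cube([3900, 234, 2380]);
translate([297, 485, 0]) cube([234, 2402, 2380]);
translate([3963, 485, 0]) cube([234, 2402, 2380]);


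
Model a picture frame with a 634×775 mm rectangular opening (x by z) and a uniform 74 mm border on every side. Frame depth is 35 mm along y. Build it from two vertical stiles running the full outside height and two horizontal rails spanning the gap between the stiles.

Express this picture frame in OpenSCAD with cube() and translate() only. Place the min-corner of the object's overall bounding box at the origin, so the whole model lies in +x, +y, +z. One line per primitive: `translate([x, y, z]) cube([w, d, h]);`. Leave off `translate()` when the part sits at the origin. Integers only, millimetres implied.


cube([74, 35, 923]);
translate([708, 0, 0]) cube([74, 35, 923]);
translate([74, 0, 0]) cube([634, 35, 74]);
translate([74, 0, 849]) cube([634, 35, 74]);


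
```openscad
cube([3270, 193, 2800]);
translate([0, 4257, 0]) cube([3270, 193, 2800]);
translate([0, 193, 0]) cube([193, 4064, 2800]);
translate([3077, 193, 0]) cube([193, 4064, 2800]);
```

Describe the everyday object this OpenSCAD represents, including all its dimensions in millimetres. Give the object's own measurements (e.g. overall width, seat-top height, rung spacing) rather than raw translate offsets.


The wall frame of a small rectangular building: four walls, each 2800 mm tall and 193 mm thick, enclosing a footprint 3270 mm (x) by 4450 mm (y) outside-to-outside, with no floor or roof. The front and back walls (the −y and +y sides) span the full width; the two side walls fit between them.


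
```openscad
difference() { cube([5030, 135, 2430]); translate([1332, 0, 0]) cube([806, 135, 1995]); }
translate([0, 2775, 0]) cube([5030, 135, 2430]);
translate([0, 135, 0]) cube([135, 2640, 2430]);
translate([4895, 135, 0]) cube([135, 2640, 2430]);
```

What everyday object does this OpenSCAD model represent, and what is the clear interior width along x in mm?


A single room. The interior width is 4760 mm.

Four walls enclosing a rectangle with a door in the front wall — a room. Outside width 5030 minus two 135 mm walls gives 4760 mm.


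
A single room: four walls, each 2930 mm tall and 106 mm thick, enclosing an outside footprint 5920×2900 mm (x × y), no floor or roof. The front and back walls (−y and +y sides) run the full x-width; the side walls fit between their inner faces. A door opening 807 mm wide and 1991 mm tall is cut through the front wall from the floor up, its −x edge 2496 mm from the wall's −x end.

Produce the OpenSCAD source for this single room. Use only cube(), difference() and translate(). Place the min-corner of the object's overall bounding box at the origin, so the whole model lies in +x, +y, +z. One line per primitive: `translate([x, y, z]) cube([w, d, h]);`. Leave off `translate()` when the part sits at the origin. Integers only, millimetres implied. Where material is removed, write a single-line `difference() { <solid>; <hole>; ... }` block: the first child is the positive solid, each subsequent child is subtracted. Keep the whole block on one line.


difference() { cube([5920, 106, 2930]); translate([2496, 0, 0]) cube([807, 106, 1991]); }
translate([0, 2794, 0]) cube([5920, 106, 2930]);
translate([0, 106, 0]) cube([106, 2688, 2930]);
translate([5814, 106, 0]) cube([106, 2688, 2930]);


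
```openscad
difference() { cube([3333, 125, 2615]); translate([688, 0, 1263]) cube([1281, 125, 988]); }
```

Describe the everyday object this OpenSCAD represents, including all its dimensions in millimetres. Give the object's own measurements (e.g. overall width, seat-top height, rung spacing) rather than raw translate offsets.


A wall 3333 mm long (x), 125 mm thick (y), 2615 mm tall, with a rectangular window opening cut through it. The opening is 1281 mm wide and 988 mm tall; its sill is at z = 1263 mm and its near (−x) edge is 688 mm from the wall's −x end. The opening passes through the full wall thickness.


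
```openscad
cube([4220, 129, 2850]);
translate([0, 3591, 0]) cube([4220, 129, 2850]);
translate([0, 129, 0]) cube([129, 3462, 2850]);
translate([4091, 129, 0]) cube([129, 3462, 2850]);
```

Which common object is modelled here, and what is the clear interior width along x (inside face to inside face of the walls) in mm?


A house (or room) frame. The interior width is 3962 mm.

Four 2850 mm walls enclosing a rectangle with no floor or roof — a room or house frame. Outside width is 4220 mm and wall thickness is 129 mm, so the interior width is 4220 − 2 × 129 = 3962 mm.


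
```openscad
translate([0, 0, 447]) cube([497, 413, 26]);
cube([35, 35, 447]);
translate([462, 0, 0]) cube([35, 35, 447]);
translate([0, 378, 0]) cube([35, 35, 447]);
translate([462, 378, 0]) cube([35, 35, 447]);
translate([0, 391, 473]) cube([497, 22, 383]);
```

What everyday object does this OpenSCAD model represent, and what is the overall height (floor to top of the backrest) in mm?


A chair. The overall height is 856 mm.

A slab on four corner posts with a tall panel at the back — a chair. The seat slab sits at z = 447 with thickness 26, and the 383 mm backrest starts at the seat top, so the overall height is 447 + 26 + 383 = 856 mm.


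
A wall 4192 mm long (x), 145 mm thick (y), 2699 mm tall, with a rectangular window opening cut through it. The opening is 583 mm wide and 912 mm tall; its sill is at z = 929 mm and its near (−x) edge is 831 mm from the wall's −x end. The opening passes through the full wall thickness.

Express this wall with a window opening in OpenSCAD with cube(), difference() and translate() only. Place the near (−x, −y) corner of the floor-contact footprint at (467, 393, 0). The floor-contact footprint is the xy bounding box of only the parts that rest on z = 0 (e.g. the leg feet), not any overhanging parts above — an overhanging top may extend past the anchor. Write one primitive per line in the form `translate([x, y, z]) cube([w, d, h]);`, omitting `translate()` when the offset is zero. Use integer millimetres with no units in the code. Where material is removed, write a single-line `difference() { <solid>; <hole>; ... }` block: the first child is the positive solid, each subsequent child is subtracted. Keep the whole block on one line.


difference() { translate([467, 393, 0]) cube([4192, 145, 2699]); translate([1298, 393, 929]) cube([583, 145, 912]); }


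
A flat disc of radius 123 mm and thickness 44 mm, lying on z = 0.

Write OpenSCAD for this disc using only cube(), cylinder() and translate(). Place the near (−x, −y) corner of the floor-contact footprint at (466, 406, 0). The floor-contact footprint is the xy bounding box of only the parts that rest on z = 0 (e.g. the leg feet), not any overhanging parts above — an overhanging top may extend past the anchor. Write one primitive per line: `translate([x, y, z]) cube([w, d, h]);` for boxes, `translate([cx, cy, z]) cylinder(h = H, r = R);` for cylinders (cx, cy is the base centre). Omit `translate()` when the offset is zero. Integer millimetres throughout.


translate([589, 529, 0]) cylinder(h = 44, r = 123);


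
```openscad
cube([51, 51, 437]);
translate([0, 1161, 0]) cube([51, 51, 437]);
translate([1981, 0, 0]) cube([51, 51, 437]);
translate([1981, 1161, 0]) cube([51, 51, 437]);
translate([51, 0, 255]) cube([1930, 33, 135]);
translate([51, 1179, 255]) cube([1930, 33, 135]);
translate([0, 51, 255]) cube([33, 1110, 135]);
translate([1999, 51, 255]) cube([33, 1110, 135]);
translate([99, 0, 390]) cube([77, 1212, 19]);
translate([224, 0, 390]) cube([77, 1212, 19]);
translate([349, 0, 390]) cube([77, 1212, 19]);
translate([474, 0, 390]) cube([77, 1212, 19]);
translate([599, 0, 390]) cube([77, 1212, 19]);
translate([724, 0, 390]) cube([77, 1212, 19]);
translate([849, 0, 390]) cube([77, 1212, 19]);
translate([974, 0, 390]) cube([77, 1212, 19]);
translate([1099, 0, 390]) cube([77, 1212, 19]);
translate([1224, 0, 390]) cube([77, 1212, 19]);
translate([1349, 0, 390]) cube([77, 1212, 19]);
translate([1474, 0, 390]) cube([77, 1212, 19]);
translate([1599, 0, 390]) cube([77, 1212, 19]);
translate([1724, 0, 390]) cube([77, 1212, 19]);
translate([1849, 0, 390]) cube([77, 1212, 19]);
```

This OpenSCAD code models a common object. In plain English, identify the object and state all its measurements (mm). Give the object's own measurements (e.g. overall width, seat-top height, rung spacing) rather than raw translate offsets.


A bed frame 2032 mm long (x) by 1212 mm wide (y). Four 51×51 mm corner posts, 437 mm tall, at the corners of the footprint. Four rails of 33 mm thickness and 135 mm height run between adjacent posts with their undersides at z = 255 mm, their outer faces flush with the outside of the frame (the two x-running rails run between the posts' inner faces; the two y-running rails run between the posts' inner faces). 15 slats, each 77 mm wide (x) and 19 mm thick, lie across the top of the two x-running rails, running the full 1212 mm width of the frame in y; along x they sit between the end posts with a 48 mm gap after the −x posts and between neighbouring slats, leaving 55 mm before the +x posts.


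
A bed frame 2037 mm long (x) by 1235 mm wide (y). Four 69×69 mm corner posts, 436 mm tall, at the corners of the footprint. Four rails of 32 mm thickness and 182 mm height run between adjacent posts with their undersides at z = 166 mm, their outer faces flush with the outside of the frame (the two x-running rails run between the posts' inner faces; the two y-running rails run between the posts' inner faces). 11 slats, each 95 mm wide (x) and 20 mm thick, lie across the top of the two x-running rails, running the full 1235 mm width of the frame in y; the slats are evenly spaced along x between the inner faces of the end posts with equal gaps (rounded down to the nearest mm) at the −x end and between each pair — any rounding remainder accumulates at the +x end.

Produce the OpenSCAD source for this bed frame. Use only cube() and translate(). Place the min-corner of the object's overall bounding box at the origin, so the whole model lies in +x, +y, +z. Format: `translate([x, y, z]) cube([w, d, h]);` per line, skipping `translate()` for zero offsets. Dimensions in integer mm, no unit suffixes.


cube([69, 69, 436]);
translate([0, 1166, 0]) cube([69, 69, 436]);
translate([1968, 0, 0]) cube([69, 69, 436]);
translate([1968, 1166, 0]) cube([69, 69, 436]);
translate([69, 0, 166]) cube([1899, 32, 182]);
translate([69, 1203, 166]) cube([1899, 32, 182]);
translate([0, 69, 166]) cube([32, 1097, 182]);
translate([2005, 69, 166]) cube([32, 1097, 182]);
translate([140, 0, 348]) cube([95, 1235, 20]);
translate([306, 0, 348]) cube([95, 1235, 20]);
translate([472, 0, 348]) cube([95, 1235, 20]);
translate([638, 0, 348]) cube([95, 1235, 20]);
translate([804, 0, 348]) cube([95, 1235, 20]);
translate([970, 0, 348]) cube([95, 1235, 20]);
translate([1136, 0, 348]) cube([95, 1235, 20]);
translate([1302, 0, 348]) cube([95, 1235, 20]);
translate([1468, 0, 348]) cube([95, 1235, 20]);
translate([1634, 0, 348]) cube([95, 1235, 20]);
translate([1800, 0, 348]) cube([95, 1235, 20]);


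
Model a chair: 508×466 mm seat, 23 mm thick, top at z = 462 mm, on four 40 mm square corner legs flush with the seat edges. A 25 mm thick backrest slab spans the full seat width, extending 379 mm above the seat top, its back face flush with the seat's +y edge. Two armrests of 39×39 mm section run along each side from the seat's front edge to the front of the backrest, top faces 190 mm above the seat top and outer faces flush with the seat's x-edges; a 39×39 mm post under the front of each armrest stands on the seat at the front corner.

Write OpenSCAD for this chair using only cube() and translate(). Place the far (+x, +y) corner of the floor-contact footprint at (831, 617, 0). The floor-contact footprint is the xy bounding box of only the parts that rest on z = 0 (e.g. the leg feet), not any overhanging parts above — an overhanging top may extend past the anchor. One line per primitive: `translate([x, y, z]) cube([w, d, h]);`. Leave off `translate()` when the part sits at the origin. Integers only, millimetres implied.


// leg_h = 462 - 23 = 439
// arm post h = 190 - 39 = 151
translate([323, 151, 439]) cube([508, 466, 23]);
translate([323, 151, 0]) cube([40, 40, 439]);
translate([791, 151, 0]) cube([40, 40, 439]);
translate([323, 577, 0]) cube([40, 40, 439]);
translate([791, 577, 0]) cube([40, 40, 439]);
translate([323, 592, 462]) cube([508, 25, 379]);
translate([323, 151, 613]) cube([39, 441, 39]);
translate([792, 151, 613]) cube([39, 441, 39]);
translate([323, 151, 462]) cube([39, 39, 151]);
translate([792, 151, 462]) cube([39, 39, 151]);


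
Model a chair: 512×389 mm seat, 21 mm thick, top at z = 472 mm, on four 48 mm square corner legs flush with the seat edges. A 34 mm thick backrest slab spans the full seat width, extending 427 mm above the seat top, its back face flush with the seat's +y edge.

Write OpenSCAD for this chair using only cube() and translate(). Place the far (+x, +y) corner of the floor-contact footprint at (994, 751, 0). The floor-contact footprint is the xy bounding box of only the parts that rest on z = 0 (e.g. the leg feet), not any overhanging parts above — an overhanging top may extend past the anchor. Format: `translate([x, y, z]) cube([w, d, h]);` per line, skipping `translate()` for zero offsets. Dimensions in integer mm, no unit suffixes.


// leg_h = 472 - 21 = 451
translate([482, 362, 451]) cube([512, 389, 21]);
translate([482, 362, 0]) cube([48, 48, 451]);
translate([946, 362, 0]) cube([48, 48, 451]);
translate([482, 703, 0]) cube([48, 48, 451]);
translate([946, 703, 0]) cube([48, 48, 451]);
translate([482, 717, 472]) cube([512, 34, 427]);


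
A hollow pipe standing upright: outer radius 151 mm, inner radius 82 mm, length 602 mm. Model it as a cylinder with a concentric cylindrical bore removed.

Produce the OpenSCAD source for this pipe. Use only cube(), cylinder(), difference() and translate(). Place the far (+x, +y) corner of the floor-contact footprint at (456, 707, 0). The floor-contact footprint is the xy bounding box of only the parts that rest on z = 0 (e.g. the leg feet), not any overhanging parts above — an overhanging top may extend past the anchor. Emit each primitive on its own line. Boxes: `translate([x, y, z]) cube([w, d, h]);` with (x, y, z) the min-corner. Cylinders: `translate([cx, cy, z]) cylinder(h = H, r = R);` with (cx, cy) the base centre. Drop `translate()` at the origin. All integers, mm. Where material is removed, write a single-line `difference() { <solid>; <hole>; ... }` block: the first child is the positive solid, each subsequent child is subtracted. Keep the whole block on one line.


difference() { translate([305, 556, 0]) cylinder(h = 602, r = 151); translate([305, 556, 0]) cylinder(h = 602, r = 82); }


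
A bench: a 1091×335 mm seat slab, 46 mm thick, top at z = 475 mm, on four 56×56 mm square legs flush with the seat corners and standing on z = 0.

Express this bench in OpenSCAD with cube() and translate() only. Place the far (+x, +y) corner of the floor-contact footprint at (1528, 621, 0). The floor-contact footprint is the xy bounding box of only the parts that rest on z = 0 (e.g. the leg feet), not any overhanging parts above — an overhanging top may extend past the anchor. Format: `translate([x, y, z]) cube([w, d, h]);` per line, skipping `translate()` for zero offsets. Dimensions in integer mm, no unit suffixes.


// leg_h = 475 − 46 = 429
translate([437, 286, 429]) cube([1091, 335, 46]);
translate([437, 286, 0]) cube([56, 56, 429]);
translate([437, 565, 0]) cube([56, 56, 429]);
translate([1472, 286, 0]) cube([56, 56, 429]);
translate([1472, 565, 0]) cube([56, 56, 429]);


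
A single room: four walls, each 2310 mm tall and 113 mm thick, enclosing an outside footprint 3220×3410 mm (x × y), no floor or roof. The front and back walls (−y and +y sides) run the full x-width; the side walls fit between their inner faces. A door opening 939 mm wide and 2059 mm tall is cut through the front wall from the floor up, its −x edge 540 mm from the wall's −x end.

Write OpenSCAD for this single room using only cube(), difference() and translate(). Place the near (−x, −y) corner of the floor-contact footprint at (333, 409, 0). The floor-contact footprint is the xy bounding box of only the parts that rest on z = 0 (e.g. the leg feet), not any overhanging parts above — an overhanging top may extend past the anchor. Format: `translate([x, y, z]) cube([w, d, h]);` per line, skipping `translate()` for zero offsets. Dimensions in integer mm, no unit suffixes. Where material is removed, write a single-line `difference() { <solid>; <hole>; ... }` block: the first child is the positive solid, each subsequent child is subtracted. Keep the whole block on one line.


difference() { translate([333, 409, 0]) cube([3220, 113, 2310]); translate([873, 409, 0]) cube([939, 113, 2059]); }
translate([333, 3706, 0]) cube([3220, 113, 2310]);
translate([333, 522, 0]) cube([113, 3184, 2310]);
translate([3440, 522, 0]) cube([113, 3184, 2310]);


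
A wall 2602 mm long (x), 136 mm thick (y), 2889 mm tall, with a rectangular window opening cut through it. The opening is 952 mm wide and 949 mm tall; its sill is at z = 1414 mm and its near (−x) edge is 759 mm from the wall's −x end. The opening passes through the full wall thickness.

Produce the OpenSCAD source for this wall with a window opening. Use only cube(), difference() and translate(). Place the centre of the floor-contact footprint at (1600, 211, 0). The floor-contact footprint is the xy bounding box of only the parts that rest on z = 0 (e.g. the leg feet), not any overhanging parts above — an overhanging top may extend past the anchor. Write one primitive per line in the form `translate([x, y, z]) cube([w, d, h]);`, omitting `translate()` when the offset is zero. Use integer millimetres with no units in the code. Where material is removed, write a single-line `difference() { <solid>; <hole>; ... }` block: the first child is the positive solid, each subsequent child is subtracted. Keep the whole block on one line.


difference() { translate([299, 143, 0]) cube([2602, 136, 2889]); translate([1058, 143, 1414]) cube([952, 136, 949]); }
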